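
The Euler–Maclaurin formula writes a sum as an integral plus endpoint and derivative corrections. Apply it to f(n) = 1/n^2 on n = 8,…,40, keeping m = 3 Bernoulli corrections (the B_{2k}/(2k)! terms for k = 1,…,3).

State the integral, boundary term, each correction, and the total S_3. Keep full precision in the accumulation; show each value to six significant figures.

S_3 ≈ 0.108447

The integral term ∫_8^40 1/x^2 dx = 0.100000.
½[f(8) + f(40)] = ½[0.0156250 + 0.000625000] = 0.00812500.
So far: 0.108125.
k=1: B_{2}/(2)! × [f^{(1)}(40) − f^{(1)}(8)] = 1/12 × (-3.12500e-05 − (-0.00390625)) = 0.000322917.
Running total after k=1: 0.108448.
k=2: B_{4}/(4)! × [f^{(3)}(40) − f^{(3)}(8)] = −1/720 × (-2.34375e-07 − (-0.000732422)) = -1.01693e-06.
Running total after k=2: 0.108447.
k=3: B_{6}/(6)! × [f^{(5)}(40) − f^{(5)}(8)] = 1/30240 × (-4.39453e-09 − (-0.000343323)) = 1.13531e-08.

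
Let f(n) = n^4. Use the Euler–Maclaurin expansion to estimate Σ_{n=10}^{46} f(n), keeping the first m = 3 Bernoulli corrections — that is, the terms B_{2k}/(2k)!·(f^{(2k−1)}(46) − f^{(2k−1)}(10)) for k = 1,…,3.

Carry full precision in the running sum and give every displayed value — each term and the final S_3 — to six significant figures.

Integral: ∫_10^46 x^4 dx = 4.11726e+07.
½[f(10) + f(46)] = ½[10000.0 + 4.47746e+06] = 2.24373e+06.
Integral + boundary = 4.34163e+07.
Order-1 term: 1/12 · (389344 − 4000.00) = 32112.0.
Partial sum through k=1: 4.34484e+07.
Order-2 term: −1/720 · (1104.00 − 240.000) = -1.20000.
Partial sum through k=2: 4.34484e+07.
Order-3 term: 1/30240 · (0.00000 − 0.00000) = 0.00000.

S_3 ≈ 4.34484e+07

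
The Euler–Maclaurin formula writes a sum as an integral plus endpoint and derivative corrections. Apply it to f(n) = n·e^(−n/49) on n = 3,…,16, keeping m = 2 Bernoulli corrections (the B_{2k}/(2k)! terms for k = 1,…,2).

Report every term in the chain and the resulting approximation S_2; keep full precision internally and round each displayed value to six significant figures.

S_2 ≈ 106.099

The integral term ∫_3^16 x·e^(−x/49) dx = 98.9495.
½[f(3) + f(16)] = ½[2.82184 + 11.5428] = 7.18230.
Integral + boundary = 106.132.
Correction k=1: B_{2}/2! · (f^{(1)}(16) − f^{(1)}(3)) = 1/12 · (0.485856 − 0.883024) = -0.0330973.
After k=1: 106.099.
Correction k=2: B_{4}/4! · (f^{(3)}(16) − f^{(3)}(3)) = −1/720 · (0.000803290 − 0.00115129) = 4.83333e-07.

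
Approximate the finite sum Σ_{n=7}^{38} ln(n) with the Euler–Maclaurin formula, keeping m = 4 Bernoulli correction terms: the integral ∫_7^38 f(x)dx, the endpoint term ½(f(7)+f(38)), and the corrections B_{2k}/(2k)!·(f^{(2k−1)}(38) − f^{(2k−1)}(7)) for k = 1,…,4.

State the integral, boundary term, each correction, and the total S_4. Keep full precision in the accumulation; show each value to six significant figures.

The integral term ∫_7^38 ln(x) dx = 93.6069.
Boundary: ½(f(7) + f(38)) = ½(1.94591 + 3.63759) = 2.79175.
So far: 96.3987.
Order-1 term: 1/12 · (0.0263158 − 0.142857) = -0.00971178.
After k=1: 96.3889.
Order-2 term: −1/720 · (3.64485e-05 − 0.00583090) = 8.04785e-06.
After k=2: 96.3889.
Order-3 term: 1/30240 · (3.02896e-07 − 0.00142798) = -4.72114e-08.
After k=3: 96.3889.
Order-4 term: −1/1209600 · (6.29285e-09 − 0.000874271) = 7.22772e-10.

S_4 ≈ 96.3889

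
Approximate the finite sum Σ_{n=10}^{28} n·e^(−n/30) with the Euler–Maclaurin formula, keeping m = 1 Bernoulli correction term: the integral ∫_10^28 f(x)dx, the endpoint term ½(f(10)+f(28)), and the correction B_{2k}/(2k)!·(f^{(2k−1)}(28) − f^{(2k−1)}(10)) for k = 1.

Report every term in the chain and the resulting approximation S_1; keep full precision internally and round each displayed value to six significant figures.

S_1 ≈ 184.649

The integral term ∫_10^28 x·e^(−x/30) dx = 175.599.
Endpoint term: (f(10) + f(28))/2 = (7.16531 + 11.0107)/2 = 9.08803.
Running total after boundary: 184.687.
Order-1 term: 1/12 · (0.0262160 − 0.477688) = -0.0376226.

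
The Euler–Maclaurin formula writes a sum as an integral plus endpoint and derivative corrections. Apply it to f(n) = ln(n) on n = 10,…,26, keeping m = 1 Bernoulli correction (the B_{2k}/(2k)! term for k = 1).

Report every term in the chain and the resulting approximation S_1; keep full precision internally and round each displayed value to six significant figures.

S_1 ≈ 48.4599

The integral term ∫_10^26 ln(x) dx = 45.6847.
½[f(10) + f(26)] = ½[2.30259 + 3.25810] = 2.78034.
Integral + boundary = 48.4650.
k=1: B_{2}/(2)! × [f^{(1)}(26) − f^{(1)}(10)] = 1/12 × (0.0384615 − 0.100000) = -0.00512821.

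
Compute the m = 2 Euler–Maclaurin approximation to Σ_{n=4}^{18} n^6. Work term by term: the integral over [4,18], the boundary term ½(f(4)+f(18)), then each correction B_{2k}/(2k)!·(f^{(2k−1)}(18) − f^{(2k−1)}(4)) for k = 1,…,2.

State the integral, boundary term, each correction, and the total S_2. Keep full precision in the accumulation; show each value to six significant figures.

Integral: ∫_4^18 x^6 dx = 8.74577e+07.
½[f(4) + f(18)] = ½[4096.00 + 3.40122e+07] = 1.70082e+07.
Integral + boundary = 1.04466e+08.
Correction k=1: B_{2}/2! · (f^{(1)}(18) − f^{(1)}(4)) = 1/12 · (1.13374e+07 − 6144.00) = 944272.
Partial sum through k=1: 1.05410e+08.
Correction k=2: B_{4}/4! · (f^{(3)}(18) − f^{(3)}(4)) = −1/720 · (699840 − 7680.00) = -961.333.

S_2 ≈ 1.05409e+08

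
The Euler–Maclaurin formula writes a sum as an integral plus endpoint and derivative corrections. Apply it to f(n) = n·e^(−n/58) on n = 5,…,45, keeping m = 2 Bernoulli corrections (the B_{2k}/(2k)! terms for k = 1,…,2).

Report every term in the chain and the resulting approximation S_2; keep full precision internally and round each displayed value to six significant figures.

S_2 ≈ 614.912

The integral term ∫_5^45 x·e^(−x/58) dx = 602.323.
Boundary: ½(f(5) + f(45)) = ½(4.58702 + 20.7138) = 12.6504.
So far: 614.973.
Correction k=1: B_{2}/2! · (f^{(1)}(45) − f^{(1)}(5)) = 1/12 · (0.103172 − 0.838318) = -0.0612621.
Running total after k=1: 614.912.
Correction k=2: B_{4}/4! · (f^{(3)}(45) − f^{(3)}(5)) = −1/720 · (0.000304336 − 0.000794627) = 6.80961e-07.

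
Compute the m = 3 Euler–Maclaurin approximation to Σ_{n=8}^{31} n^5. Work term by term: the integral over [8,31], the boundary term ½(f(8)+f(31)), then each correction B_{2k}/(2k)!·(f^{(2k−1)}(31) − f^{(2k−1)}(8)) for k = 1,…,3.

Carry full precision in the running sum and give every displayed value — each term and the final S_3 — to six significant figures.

S_3 ≈ 1.62588e+08

Integral: ∫_8^31 x^5 dx = 1.47874e+08.
½[f(8) + f(31)] = ½[32768.0 + 2.86292e+07] = 1.43310e+07.
Integral + boundary = 1.62205e+08.
Order-1 term: 1/12 · (4.61760e+06 − 20480.0) = 383094.
After k=1: 1.62588e+08.
Order-2 term: −1/720 · (57660.0 − 3840.00) = -74.7500.
After k=2: 1.62588e+08.
Order-3 term: 1/30240 · (120.000 − 120.000) = 0.00000.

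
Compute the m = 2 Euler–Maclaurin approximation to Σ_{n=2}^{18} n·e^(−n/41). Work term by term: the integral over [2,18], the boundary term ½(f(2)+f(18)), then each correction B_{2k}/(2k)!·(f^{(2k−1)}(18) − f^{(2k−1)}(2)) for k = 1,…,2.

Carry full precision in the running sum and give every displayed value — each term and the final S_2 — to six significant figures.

The integral term ∫_2^18 x·e^(−x/41) dx = 119.619.
Boundary: ½(f(2) + f(18)) = ½(1.90478 + 11.6040) = 6.75438.
Integral + boundary = 126.373.
Order-1 term: 1/12 · (0.361641 − 0.905932) = -0.0453576.
Running total after k=1: 126.328.
Order-2 term: −1/720 · (0.000982137 − 0.00167205) = 9.58210e-07.

S_2 ≈ 126.328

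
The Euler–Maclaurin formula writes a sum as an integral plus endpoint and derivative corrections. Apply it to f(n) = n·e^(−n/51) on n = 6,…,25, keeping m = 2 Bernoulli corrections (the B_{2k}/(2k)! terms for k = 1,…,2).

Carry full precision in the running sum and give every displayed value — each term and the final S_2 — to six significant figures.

The integral term ∫_6^25 x·e^(−x/51) dx = 210.277.
Boundary: ½(f(6) + f(25)) = ½(5.33406 + 15.3127) = 10.3234.
Running total after boundary: 220.600.
Order-1 term: 1/12 · (0.312258 − 0.784420) = -0.0393469.
Partial sum through k=1: 220.561.
Order-2 term: −1/720 · (0.000591031 − 0.000985175) = 5.47423e-07.

S_2 ≈ 220.561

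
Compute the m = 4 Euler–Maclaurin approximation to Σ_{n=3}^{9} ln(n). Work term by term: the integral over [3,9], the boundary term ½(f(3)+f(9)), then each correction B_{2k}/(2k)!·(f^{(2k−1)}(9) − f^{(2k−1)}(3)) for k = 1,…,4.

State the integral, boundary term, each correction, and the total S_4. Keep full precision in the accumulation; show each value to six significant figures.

S_4 ≈ 12.1087

The integral term ∫_3^9 ln(x) dx = 10.4792.
Endpoint term: (f(3) + f(9))/2 = (1.09861 + 2.19722)/2 = 1.64792.
So far: 12.1271.
Order-1 term: 1/12 · (0.111111 − 0.333333) = -0.0185185.
After k=1: 12.1086.
Order-2 term: −1/720 · (0.00274348 − 0.0740741) = 9.90703e-05.
After k=2: 12.1087.
Order-3 term: 1/30240 · (0.000406442 − 0.0987654) = -3.25261e-06.
After k=3: 12.1087.
Order-4 term: −1/1209600 · (0.000150534 − 0.329218) = 2.72047e-07.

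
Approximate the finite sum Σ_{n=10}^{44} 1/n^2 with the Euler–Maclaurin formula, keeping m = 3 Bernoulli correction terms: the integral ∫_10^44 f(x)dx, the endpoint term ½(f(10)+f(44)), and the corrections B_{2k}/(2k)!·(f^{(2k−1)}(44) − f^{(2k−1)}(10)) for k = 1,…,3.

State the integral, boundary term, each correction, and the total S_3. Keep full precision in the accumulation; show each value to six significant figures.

S_3 ≈ 0.0826954

Integral: ∫_10^44 1/x^2 dx = 0.0772727.
½[f(10) + f(44)] = ½[0.0100000 + 0.000516529] = 0.00525826.
Running total after boundary: 0.0825310.
Order-1 term: 1/12 · (-2.34786e-05 − (-0.00200000)) = 0.000164710.
Running total after k=1: 0.0826957.
Order-2 term: −1/720 · (-1.45528e-07 − (-0.000240000)) = -3.33131e-07.
Running total after k=2: 0.0826954.
Order-3 term: 1/30240 · (-2.25509e-09 − (-7.20000e-05)) = 2.38088e-09.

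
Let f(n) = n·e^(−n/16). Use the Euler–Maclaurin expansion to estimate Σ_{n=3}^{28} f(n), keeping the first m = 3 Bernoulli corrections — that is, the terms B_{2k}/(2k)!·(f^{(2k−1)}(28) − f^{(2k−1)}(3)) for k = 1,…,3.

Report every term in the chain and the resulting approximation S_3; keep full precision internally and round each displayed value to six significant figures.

Integral: ∫_3^28 x·e^(−x/16) dx = 129.688.
Endpoint term: (f(3) + f(28))/2 = (2.48709 + 4.86567)/2 = 3.67638.
Integral + boundary = 133.364.
Correction k=1: B_{2}/2! · (f^{(1)}(28) − f^{(1)}(3)) = 1/12 · (-0.130330 − 0.673586) = -0.0669931.
Partial sum through k=1: 133.297.
Correction k=2: B_{4}/4! · (f^{(3)}(28) − f^{(3)}(3)) = −1/720 · (0.000848506 − 0.00910799) = 1.14715e-05.
Partial sum through k=2: 133.297.
Correction k=3: B_{6}/6! · (f^{(5)}(28) − f^{(5)}(3)) = 1/30240 · (8.61763e-06 − 6.08780e-05) = -1.72819e-09.

S_3 ≈ 133.297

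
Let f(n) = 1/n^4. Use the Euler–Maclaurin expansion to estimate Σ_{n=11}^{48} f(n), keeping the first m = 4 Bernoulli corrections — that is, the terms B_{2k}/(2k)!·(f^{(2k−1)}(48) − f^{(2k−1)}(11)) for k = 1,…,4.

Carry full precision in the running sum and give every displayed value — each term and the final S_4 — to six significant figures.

Integral: ∫_11^48 1/x^4 dx = 0.000247424.
Endpoint term: (f(11) + f(48))/2 = (6.83013e-05 + 1.88380e-07)/2 = 3.42449e-05.
Running total after boundary: 0.000281669.
Correction k=1: B_{2}/2! · (f^{(1)}(48) − f^{(1)}(11)) = 1/12 · (-1.56983e-08 − (-2.48369e-05)) = 2.06843e-06.
Partial sum through k=1: 0.000283737.
Correction k=2: B_{4}/4! · (f^{(3)}(48) − f^{(3)}(11)) = −1/720 · (-2.04406e-10 − (-6.15790e-06)) = -8.55235e-09.
Partial sum through k=2: 0.000283729.
Correction k=3: B_{6}/6! · (f^{(5)}(48) − f^{(5)}(11)) = 1/30240 · (-4.96819e-12 − (-2.84994e-06)) = 9.42438e-11.
Partial sum through k=3: 0.000283729.
Correction k=4: B_{8}/8! · (f^{(7)}(48) − f^{(7)}(11)) = −1/1209600 · (-1.94070e-13 − (-2.11979e-06)) = -1.75247e-12.

S_4 ≈ 0.000283729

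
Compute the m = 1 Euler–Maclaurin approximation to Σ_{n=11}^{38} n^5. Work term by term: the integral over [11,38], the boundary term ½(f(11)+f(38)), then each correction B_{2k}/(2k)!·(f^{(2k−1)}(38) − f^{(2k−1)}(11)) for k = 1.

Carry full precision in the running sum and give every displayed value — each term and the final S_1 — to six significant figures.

S_1 ≈ 5.42088e+08

The integral term ∫_11^38 x^5 dx = 5.01527e+08.
Boundary: ½(f(11) + f(38)) = ½(161051 + 7.92352e+07) = 3.96981e+07.
Integral + boundary = 5.41226e+08.
Order-1 term: 1/12 · (1.04257e+07 − 73205.0) = 862706.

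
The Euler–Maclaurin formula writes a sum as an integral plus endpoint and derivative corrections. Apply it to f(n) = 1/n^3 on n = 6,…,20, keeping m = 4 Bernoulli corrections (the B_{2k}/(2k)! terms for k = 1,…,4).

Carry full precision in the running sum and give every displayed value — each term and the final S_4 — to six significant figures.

∫_6^20 1/x^3 dx evaluates to 0.0126389.
Boundary: ½(f(6) + f(20)) = ½(0.00462963 + 0.000125000) = 0.00237731.
Integral + boundary = 0.0150162.
k=1: B_{2}/(2)! × [f^{(1)}(20) − f^{(1)}(6)] = 1/12 × (-1.87500e-05 − (-0.00231481)) = 0.000191339.
Partial sum through k=1: 0.0152075.
k=2: B_{4}/(4)! × [f^{(3)}(20) − f^{(3)}(6)] = −1/720 × (-9.37500e-07 − (-0.00128601)) = -1.78482e-06.
Partial sum through k=2: 0.0152058.
k=3: B_{6}/(6)! × [f^{(5)}(20) − f^{(5)}(6)] = 1/30240 × (-9.84375e-08 − (-0.00150034)) = 4.96113e-08.
Partial sum through k=3: 0.0152058.
k=4: B_{8}/(8)! × [f^{(7)}(20) − f^{(7)}(6)] = −1/1209600 × (-1.77188e-08 − (-0.00300069)) = -2.48071e-09.

S_4 ≈ 0.0152058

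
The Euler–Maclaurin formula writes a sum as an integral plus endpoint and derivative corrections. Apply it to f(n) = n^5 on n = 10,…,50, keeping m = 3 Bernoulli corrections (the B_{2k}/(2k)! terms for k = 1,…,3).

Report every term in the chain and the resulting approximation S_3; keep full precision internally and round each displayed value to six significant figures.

S_3 ≈ 2.76290e+09

The integral term ∫_10^50 x^5 dx = 2.60400e+09.
½[f(10) + f(50)] = ½[100000 + 3.12500e+08] = 1.56300e+08.
Integral + boundary = 2.76030e+09.
Correction k=1: B_{2}/2! · (f^{(1)}(50) − f^{(1)}(10)) = 1/12 · (3.12500e+07 − 50000.0) = 2.60000e+06.
Running total after k=1: 2.76290e+09.
Correction k=2: B_{4}/4! · (f^{(3)}(50) − f^{(3)}(10)) = −1/720 · (150000 − 6000.00) = -200.000.
Running total after k=2: 2.76290e+09.
Correction k=3: B_{6}/6! · (f^{(5)}(50) − f^{(5)}(10)) = 1/30240 · (120.000 − 120.000) = 0.00000.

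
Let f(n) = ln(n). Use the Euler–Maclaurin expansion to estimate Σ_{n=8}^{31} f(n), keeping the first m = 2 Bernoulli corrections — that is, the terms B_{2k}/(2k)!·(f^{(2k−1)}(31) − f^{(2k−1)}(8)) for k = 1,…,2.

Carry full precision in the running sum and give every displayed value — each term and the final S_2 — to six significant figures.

S_2 ≈ 69.5671

The integral term ∫_8^31 ln(x) dx = 66.8181.
Endpoint term: (f(8) + f(31))/2 = (2.07944 + 3.43399)/2 = 2.75671.
Integral + boundary = 69.5748.
k=1: B_{2}/(2)! × [f^{(1)}(31) − f^{(1)}(8)] = 1/12 × (0.0322581 − 0.125000) = -0.00772849.
After k=1: 69.5671.
k=2: B_{4}/(4)! × [f^{(3)}(31) − f^{(3)}(8)] = −1/720 × (6.71344e-05 − 0.00390625) = 5.33211e-06.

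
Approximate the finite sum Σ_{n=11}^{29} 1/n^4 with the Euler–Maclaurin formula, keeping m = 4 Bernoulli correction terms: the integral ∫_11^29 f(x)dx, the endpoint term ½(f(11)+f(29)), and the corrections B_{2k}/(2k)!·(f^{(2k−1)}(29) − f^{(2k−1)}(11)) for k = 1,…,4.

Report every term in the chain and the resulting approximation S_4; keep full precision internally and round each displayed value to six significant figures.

S_4 ≈ 0.000273674

Integral: ∫_11^29 1/x^4 dx = 0.000236771.
½[f(11) + f(29)] = ½[6.83013e-05 + 1.41387e-06] = 3.48576e-05.
Running total after boundary: 0.000271629.
Order-1 term: 1/12 · (-1.95016e-07 − (-2.48369e-05)) = 2.05349e-06.
Partial sum through k=1: 0.000273682.
Order-2 term: −1/720 · (-6.95657e-09 − (-6.15790e-06)) = -8.54297e-09.
Partial sum through k=2: 0.000273673.
Order-3 term: 1/30240 · (-4.63220e-10 − (-2.84994e-06)) = 9.42286e-11.
Partial sum through k=3: 0.000273674.
Order-4 term: −1/1209600 · (-4.95717e-11 − (-2.11979e-06)) = -1.75243e-12.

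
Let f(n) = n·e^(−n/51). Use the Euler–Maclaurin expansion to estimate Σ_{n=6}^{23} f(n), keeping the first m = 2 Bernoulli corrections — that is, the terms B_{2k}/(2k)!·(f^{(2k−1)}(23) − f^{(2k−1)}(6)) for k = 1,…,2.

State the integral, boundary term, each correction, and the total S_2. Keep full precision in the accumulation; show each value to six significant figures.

S_2 ≈ 190.257

The integral term ∫_6^23 x·e^(−x/51) dx = 180.301.
Endpoint term: (f(6) + f(23))/2 = (5.33406 + 14.6511)/2 = 9.99257.
Integral + boundary = 190.293.
Correction k=1: B_{2}/2! · (f^{(1)}(23) − f^{(1)}(6)) = 1/12 · (0.349727 − 0.784420) = -0.0362244.
Partial sum through k=1: 190.257.
Correction k=2: B_{4}/4! · (f^{(3)}(23) − f^{(3)}(6)) = −1/720 · (0.000624273 − 0.000985175) = 5.01253e-07.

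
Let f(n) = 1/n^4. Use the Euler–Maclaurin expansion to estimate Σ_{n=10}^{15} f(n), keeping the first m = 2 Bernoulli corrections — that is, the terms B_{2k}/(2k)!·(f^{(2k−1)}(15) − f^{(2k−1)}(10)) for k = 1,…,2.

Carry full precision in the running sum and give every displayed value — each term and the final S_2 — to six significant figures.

Integral: ∫_10^15 1/x^4 dx = 0.000234568.
Endpoint term: (f(10) + f(15))/2 = (0.000100000 + 1.97531e-05)/2 = 5.98765e-05.
So far: 0.000294444.
Order-1 term: 1/12 · (-5.26749e-06 − (-4.00000e-05)) = 2.89438e-06.
After k=1: 0.000297339.
Order-2 term: −1/720 · (-7.02332e-07 − (-1.20000e-05)) = -1.56912e-08.

S_2 ≈ 0.000297323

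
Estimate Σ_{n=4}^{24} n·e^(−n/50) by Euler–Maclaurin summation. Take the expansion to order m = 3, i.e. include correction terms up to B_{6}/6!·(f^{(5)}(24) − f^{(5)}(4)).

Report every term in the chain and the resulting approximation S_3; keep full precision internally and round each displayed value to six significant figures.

S_3 ≈ 212.143

Integral: ∫_4^24 x·e^(−x/50) dx = 202.916.
½[f(4) + f(24)] = ½[3.69247 + 14.8508] = 9.27163.
So far: 212.187.
Order-1 term: 1/12 · (0.321767 − 0.849267) = -0.0439583.
After k=1: 212.143.
Order-2 term: −1/720 · (0.000623734 − 0.00107820) = 6.31203e-07.
After k=2: 212.143.
Order-3 term: 1/30240 · (4.47504e-07 − 7.26677e-07) = -9.23191e-12.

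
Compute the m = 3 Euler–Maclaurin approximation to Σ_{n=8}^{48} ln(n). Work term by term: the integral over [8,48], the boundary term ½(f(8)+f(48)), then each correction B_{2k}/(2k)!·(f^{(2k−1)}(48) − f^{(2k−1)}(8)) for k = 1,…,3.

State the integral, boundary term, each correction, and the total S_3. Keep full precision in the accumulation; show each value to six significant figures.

S_3 ≈ 132.149

∫_8^48 ln(x) dx evaluates to 129.182.
Endpoint term: (f(8) + f(48))/2 = (2.07944 + 3.87120)/2 = 2.97532.
Integral + boundary = 132.157.
k=1: B_{2}/(2)! × [f^{(1)}(48) − f^{(1)}(8)] = 1/12 × (0.0208333 − 0.125000) = -0.00868056.
Partial sum through k=1: 132.149.
k=2: B_{4}/(4)! × [f^{(3)}(48) − f^{(3)}(8)] = −1/720 × (1.80845e-05 − 0.00390625) = 5.40023e-06.
Partial sum through k=2: 132.149.
k=3: B_{6}/(6)! × [f^{(5)}(48) − f^{(5)}(8)] = 1/30240 × (9.41901e-08 − 0.000732422) = -2.42172e-08.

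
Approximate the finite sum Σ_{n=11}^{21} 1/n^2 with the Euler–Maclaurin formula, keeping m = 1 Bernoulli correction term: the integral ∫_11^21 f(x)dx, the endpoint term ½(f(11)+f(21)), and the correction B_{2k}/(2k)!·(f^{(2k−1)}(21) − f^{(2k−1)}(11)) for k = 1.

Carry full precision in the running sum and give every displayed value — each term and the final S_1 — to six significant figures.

S_1 ≈ 0.0486633

The integral term ∫_11^21 1/x^2 dx = 0.0432900.
½[f(11) + f(21)] = ½[0.00826446 + 0.00226757] = 0.00526602.
So far: 0.0485561.
k=1: B_{2}/(2)! × [f^{(1)}(21) − f^{(1)}(11)] = 1/12 × (-0.000215959 − (-0.00150263)) = 0.000107223.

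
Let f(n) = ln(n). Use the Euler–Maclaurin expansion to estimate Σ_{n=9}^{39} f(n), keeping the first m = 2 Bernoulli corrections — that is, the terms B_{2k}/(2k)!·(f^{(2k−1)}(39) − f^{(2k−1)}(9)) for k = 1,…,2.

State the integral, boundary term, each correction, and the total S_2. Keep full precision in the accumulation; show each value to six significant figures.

∫_9^39 ln(x) dx evaluates to 93.1039.
½[f(9) + f(39)] = ½[2.19722 + 3.66356] = 2.93039.
Integral + boundary = 96.0343.
k=1: B_{2}/(2)! × [f^{(1)}(39) − f^{(1)}(9)] = 1/12 × (0.0256410 − 0.111111) = -0.00712251.
After k=1: 96.0272.
k=2: B_{4}/(4)! × [f^{(3)}(39) − f^{(3)}(9)] = −1/720 × (3.37160e-05 − 0.00274348) = 3.76357e-06.

S_2 ≈ 96.0272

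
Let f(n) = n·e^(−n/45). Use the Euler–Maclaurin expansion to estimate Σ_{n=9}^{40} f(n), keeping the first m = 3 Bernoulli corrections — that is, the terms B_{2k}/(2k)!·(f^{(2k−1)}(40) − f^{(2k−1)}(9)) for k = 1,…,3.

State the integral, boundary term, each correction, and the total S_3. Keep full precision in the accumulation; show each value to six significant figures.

S_3 ≈ 428.867

∫_9^40 x·e^(−x/45) dx evaluates to 417.011.
Boundary: ½(f(9) + f(40)) = ½(7.36858 + 16.4445) = 11.9065.
Integral + boundary = 428.918.
Order-1 term: 1/12 · (0.0456791 − 0.654985) = -0.0507755.
After k=1: 428.867.
Order-2 term: −1/720 · (0.000428594 − 0.00113207) = 9.77052e-07.
After k=2: 428.867.
Order-3 term: 1/30240 · (4.12164e-07 − 9.58368e-07) = -1.80623e-11.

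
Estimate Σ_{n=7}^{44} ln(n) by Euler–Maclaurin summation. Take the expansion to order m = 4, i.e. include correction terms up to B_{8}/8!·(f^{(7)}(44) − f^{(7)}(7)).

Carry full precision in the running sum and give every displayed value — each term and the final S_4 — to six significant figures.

∫_7^44 ln(x) dx evaluates to 115.883.
Endpoint term: (f(7) + f(44))/2 = (1.94591 + 3.78419)/2 = 2.86505.
Running total after boundary: 118.748.
Order-1 term: 1/12 · (0.0227273 − 0.142857) = -0.0100108.
After k=1: 118.738.
Order-2 term: −1/720 · (2.34786e-05 − 0.00583090) = 8.06587e-06.
After k=2: 118.738.
Order-3 term: 1/30240 · (1.45528e-07 − 0.00142798) = -4.72166e-08.
After k=3: 118.738.
Order-4 term: −1/1209600 · (2.25509e-09 − 0.000874271) = 7.22775e-10.

S_4 ≈ 118.738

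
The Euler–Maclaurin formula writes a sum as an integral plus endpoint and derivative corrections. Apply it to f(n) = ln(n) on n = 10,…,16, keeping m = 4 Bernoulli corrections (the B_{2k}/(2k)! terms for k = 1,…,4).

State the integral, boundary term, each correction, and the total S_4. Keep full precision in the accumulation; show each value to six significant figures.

The integral term ∫_10^16 ln(x) dx = 15.3356.
Endpoint term: (f(10) + f(16))/2 = (2.30259 + 2.77259)/2 = 2.53759.
Integral + boundary = 17.8732.
k=1: B_{2}/(2)! × [f^{(1)}(16) − f^{(1)}(10)] = 1/12 × (0.0625000 − 0.100000) = -0.00312500.
Running total after k=1: 17.8700.
k=2: B_{4}/(4)! × [f^{(3)}(16) − f^{(3)}(10)] = −1/720 × (0.000488281 − 0.00200000) = 2.09961e-06.
Running total after k=2: 17.8700.
k=3: B_{6}/(6)! × [f^{(5)}(16) − f^{(5)}(10)] = 1/30240 × (2.28882e-05 − 0.000240000) = -7.17962e-09.
Running total after k=3: 17.8700.
k=4: B_{8}/(8)! × [f^{(7)}(16) − f^{(7)}(10)] = −1/1209600 × (2.68221e-06 − 7.20000e-05) = 5.73064e-11.

S_4 ≈ 17.8700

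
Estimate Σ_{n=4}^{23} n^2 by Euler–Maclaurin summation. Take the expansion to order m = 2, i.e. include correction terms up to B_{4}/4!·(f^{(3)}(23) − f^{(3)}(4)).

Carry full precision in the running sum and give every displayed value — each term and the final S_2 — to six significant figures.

S_2 ≈ 4310.00

∫_4^23 x^2 dx evaluates to 4034.33.
½[f(4) + f(23)] = ½[16.0000 + 529.000] = 272.500.
Integral + boundary = 4306.83.
k=1: B_{2}/(2)! × [f^{(1)}(23) − f^{(1)}(4)] = 1/12 × (46.0000 − 8.00000) = 3.16667.
Running total after k=1: 4310.00.
k=2: B_{4}/(4)! × [f^{(3)}(23) − f^{(3)}(4)] = −1/720 × (0.00000 − 0.00000) = 0.00000.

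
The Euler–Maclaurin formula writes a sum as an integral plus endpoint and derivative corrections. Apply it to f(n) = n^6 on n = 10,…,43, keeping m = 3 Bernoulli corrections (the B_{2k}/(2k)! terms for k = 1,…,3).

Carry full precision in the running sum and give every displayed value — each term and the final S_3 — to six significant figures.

Integral: ∫_10^43 x^6 dx = 3.88298e+10.
Boundary: ½(f(10) + f(43)) = ½(1.00000e+06 + 6.32136e+09) = 3.16118e+09.
So far: 4.19910e+10.
Order-1 term: 1/12 · (8.82051e+08 − 600000) = 7.34542e+07.
Running total after k=1: 4.20644e+10.
Order-2 term: −1/720 · (9.54084e+06 − 120000) = -13084.5.
Running total after k=2: 4.20644e+10.
Order-3 term: 1/30240 · (30960.0 − 7200.00) = 0.785714.

S_3 ≈ 4.20644e+10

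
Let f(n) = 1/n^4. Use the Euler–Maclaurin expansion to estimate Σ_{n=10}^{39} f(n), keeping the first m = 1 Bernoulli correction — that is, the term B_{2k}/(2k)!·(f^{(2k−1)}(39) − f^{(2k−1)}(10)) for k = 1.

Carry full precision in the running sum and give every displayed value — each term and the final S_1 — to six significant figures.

Integral: ∫_10^39 1/x^4 dx = 0.000327714.
Boundary: ½(f(10) + f(39)) = ½(0.000100000 + 4.32257e-07) = 5.02161e-05.
Integral + boundary = 0.000377930.
k=1: B_{2}/(2)! × [f^{(1)}(39) − f^{(1)}(10)] = 1/12 × (-4.43340e-08 − (-4.00000e-05)) = 3.32964e-06.

S_1 ≈ 0.000381260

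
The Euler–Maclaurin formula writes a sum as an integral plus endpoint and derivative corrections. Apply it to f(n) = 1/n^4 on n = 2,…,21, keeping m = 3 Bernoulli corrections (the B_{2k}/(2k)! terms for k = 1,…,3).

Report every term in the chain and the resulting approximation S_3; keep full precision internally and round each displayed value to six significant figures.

The integral term ∫_2^21 1/x^4 dx = 0.0416307.
Boundary: ½(f(2) + f(21)) = ½(0.0625000 + 5.14189e-06) = 0.0312526.
Running total after boundary: 0.0728832.
Correction k=1: B_{2}/2! · (f^{(1)}(21) − f^{(1)}(2)) = 1/12 · (-9.79408e-07 − (-0.125000)) = 0.0104166.
After k=1: 0.0832998.
Correction k=2: B_{4}/4! · (f^{(3)}(21) − f^{(3)}(2)) = −1/720 · (-6.66264e-08 − (-0.937500)) = -0.00130208.
After k=2: 0.0819977.
Correction k=3: B_{6}/6! · (f^{(5)}(21) − f^{(5)}(2)) = 1/30240 · (-8.46049e-09 − (-13.1250)) = 0.000434028.

S_3 ≈ 0.0824318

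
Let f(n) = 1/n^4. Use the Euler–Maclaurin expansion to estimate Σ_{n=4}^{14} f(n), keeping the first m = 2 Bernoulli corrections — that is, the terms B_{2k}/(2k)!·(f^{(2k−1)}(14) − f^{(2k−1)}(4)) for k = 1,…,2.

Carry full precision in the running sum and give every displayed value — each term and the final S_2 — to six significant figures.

The integral term ∫_4^14 1/x^4 dx = 0.00508686.
½[f(4) + f(14)] = ½[0.00390625 + 2.60308e-05] = 0.00196614.
Running total after boundary: 0.00705300.
k=1: B_{2}/(2)! × [f^{(1)}(14) − f^{(1)}(4)] = 1/12 × (-7.43738e-06 − (-0.00390625)) = 0.000324901.
Running total after k=1: 0.00737790.
k=2: B_{4}/(4)! × [f^{(3)}(14) − f^{(3)}(4)] = −1/720 × (-1.13837e-06 − (-0.00732422)) = -1.01709e-05.

S_2 ≈ 0.00736773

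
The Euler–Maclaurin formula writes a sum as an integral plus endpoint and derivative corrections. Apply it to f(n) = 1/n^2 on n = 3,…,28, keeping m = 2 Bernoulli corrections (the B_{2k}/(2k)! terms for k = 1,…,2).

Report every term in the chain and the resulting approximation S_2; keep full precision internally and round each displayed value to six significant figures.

∫_3^28 1/x^2 dx evaluates to 0.297619.
Boundary: ½(f(3) + f(28)) = ½(0.111111 + 0.00127551) = 0.0561933.
Running total after boundary: 0.353812.
Correction k=1: B_{2}/2! · (f^{(1)}(28) − f^{(1)}(3)) = 1/12 · (-9.11079e-05 − (-0.0740741)) = 0.00616525.
Running total after k=1: 0.359978.
Correction k=2: B_{4}/4! · (f^{(3)}(28) − f^{(3)}(3)) = −1/720 · (-1.39451e-06 − (-0.0987654)) = -0.000137172.

S_2 ≈ 0.359840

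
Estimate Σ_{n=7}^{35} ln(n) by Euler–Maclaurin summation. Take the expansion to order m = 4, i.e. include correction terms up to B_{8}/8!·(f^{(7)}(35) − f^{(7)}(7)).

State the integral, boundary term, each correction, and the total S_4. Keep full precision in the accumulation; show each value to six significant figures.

∫_7^35 ln(x) dx evaluates to 82.8158.
½[f(7) + f(35)] = ½[1.94591 + 3.55535] = 2.75063.
Running total after boundary: 85.5664.
Correction k=1: B_{2}/2! · (f^{(1)}(35) − f^{(1)}(7)) = 1/12 · (0.0285714 − 0.142857) = -0.00952381.
Partial sum through k=1: 85.5569.
Correction k=2: B_{4}/4! · (f^{(3)}(35) − f^{(3)}(7)) = −1/720 · (4.66472e-05 − 0.00583090) = 8.03369e-06.
Partial sum through k=2: 85.5569.
Correction k=3: B_{6}/6! · (f^{(5)}(35) − f^{(5)}(7)) = 1/30240 · (4.56952e-07 − 0.00142798) = -4.72063e-08.
Partial sum through k=3: 85.5569.
Correction k=4: B_{8}/8! · (f^{(7)}(35) − f^{(7)}(7)) = −1/1209600 · (1.11907e-08 − 0.000874271) = 7.22768e-10.

S_4 ≈ 85.5569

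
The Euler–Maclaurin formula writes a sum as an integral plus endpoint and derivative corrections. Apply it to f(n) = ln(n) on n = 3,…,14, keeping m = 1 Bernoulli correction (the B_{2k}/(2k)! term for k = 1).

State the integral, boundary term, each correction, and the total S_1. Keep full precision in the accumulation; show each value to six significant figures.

S_1 ≈ 24.4980

The integral term ∫_3^14 ln(x) dx = 22.6510.
½[f(3) + f(14)] = ½[1.09861 + 2.63906] = 1.86883.
Running total after boundary: 24.5198.
k=1: B_{2}/(2)! × [f^{(1)}(14) − f^{(1)}(3)] = 1/12 × (0.0714286 − 0.333333) = -0.0218254.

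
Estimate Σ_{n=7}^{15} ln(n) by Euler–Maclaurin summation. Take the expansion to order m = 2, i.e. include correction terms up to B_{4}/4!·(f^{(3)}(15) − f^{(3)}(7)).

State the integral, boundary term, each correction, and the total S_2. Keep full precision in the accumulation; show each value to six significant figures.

The integral term ∫_7^15 ln(x) dx = 18.9994.
½[f(7) + f(15)] = ½[1.94591 + 2.70805] = 2.32698.
So far: 21.3264.
Correction k=1: B_{2}/2! · (f^{(1)}(15) − f^{(1)}(7)) = 1/12 · (0.0666667 − 0.142857) = -0.00634921.
Partial sum through k=1: 21.3200.
Correction k=2: B_{4}/4! · (f^{(3)}(15) − f^{(3)}(7)) = −1/720 · (0.000592593 − 0.00583090) = 7.27543e-06.

S_2 ≈ 21.3200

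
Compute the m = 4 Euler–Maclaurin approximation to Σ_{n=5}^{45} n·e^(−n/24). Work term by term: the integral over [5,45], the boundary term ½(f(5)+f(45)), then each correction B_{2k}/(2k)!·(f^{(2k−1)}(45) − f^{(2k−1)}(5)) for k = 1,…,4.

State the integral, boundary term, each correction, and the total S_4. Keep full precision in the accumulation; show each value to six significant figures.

Integral: ∫_5^45 x·e^(−x/24) dx = 311.152.
Boundary: ½(f(5) + f(45)) = ½(4.05968 + 6.90097) = 5.48033.
Running total after boundary: 316.632.
Order-1 term: 1/12 · (-0.134186 − 0.642783) = -0.0647474.
Running total after k=1: 316.567.
Order-2 term: −1/720 · (0.000299521 − 0.00393517) = 5.04951e-06.
Running total after k=2: 316.567.
Order-3 term: 1/30240 · (1.44445e-06 − 1.17264e-05) = -3.40011e-10.
Running total after k=3: 316.567.
Order-4 term: −1/1209600 · (4.11267e-09 − 2.88557e-08) = 2.04555e-14.

S_4 ≈ 316.567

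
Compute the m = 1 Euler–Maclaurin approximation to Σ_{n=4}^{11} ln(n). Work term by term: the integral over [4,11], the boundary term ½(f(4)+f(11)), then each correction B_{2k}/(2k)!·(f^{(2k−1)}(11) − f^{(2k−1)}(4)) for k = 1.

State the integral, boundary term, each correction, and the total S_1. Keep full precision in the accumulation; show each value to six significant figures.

Integral: ∫_4^11 ln(x) dx = 13.8317.
½[f(4) + f(11)] = ½[1.38629 + 2.39790] = 1.89209.
So far: 15.7238.
Correction k=1: B_{2}/2! · (f^{(1)}(11) − f^{(1)}(4)) = 1/12 · (0.0909091 − 0.250000) = -0.0132576.

S_1 ≈ 15.7105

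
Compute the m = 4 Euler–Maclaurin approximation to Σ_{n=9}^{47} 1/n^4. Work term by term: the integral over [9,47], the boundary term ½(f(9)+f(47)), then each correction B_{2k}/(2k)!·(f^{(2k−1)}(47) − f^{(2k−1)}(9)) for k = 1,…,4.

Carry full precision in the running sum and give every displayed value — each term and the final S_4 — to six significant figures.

S_4 ≈ 0.000535956

The integral term ∫_9^47 1/x^4 dx = 0.000454037.
Boundary: ½(f(9) + f(47)) = ½(0.000152416 + 2.04931e-07) = 7.63104e-05.
Running total after boundary: 0.000530347.
Order-1 term: 1/12 · (-1.74410e-08 − (-6.77404e-05)) = 5.64358e-06.
Running total after k=1: 0.000535991.
Order-2 term: −1/720 · (-2.36862e-10 − (-2.50890e-05)) = -3.48455e-08.
Running total after k=2: 0.000535956.
Order-3 term: 1/30240 · (-6.00466e-12 − (-1.73455e-05)) = 5.73594e-10.
Running total after k=3: 0.000535956.
Order-4 term: −1/1209600 · (-2.44644e-13 − (-1.92728e-05)) = -1.59332e-11.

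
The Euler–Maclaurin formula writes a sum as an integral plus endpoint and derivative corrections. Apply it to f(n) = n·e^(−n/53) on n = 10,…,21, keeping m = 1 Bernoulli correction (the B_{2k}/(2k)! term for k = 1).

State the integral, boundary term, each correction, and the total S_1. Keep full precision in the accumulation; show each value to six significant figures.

S_1 ≈ 137.114

Integral: ∫_10^21 x·e^(−x/53) dx = 125.931.
Endpoint term: (f(10) + f(21))/2 = (8.28052 + 14.1299)/2 = 11.2052.
Running total after boundary: 137.136.
k=1: B_{2}/(2)! × [f^{(1)}(21) − f^{(1)}(10)] = 1/12 × (0.406252 − 0.671816) = -0.0221303.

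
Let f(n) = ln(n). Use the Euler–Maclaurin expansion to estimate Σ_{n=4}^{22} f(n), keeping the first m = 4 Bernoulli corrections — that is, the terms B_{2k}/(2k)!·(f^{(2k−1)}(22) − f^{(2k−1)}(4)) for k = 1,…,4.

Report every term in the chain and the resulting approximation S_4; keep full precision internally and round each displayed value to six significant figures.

S_4 ≈ 46.6794

∫_4^22 ln(x) dx evaluates to 44.4578.
Boundary: ½(f(4) + f(22)) = ½(1.38629 + 3.09104) = 2.23867.
So far: 46.6964.
Correction k=1: B_{2}/2! · (f^{(1)}(22) − f^{(1)}(4)) = 1/12 · (0.0454545 − 0.250000) = -0.0170455.
After k=1: 46.6794.
Correction k=2: B_{4}/4! · (f^{(3)}(22) − f^{(3)}(4)) = −1/720 · (0.000187829 − 0.0312500) = 4.31419e-05.
After k=2: 46.6794.
Correction k=3: B_{6}/6! · (f^{(5)}(22) − f^{(5)}(4)) = 1/30240 · (4.65691e-06 − 0.0234375) = -7.74896e-07.
After k=3: 46.6794.
Correction k=4: B_{8}/8! · (f^{(7)}(22) − f^{(7)}(4)) = −1/1209600 · (2.88651e-07 − 0.0439453) = 3.63302e-08.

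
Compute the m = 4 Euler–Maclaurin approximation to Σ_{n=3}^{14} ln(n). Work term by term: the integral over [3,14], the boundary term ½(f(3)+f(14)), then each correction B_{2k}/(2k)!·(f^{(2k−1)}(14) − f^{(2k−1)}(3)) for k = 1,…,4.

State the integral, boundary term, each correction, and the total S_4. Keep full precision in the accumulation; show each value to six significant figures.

∫_3^14 ln(x) dx evaluates to 22.6510.
Endpoint term: (f(3) + f(14))/2 = (1.09861 + 2.63906)/2 = 1.86883.
Integral + boundary = 24.5198.
k=1: B_{2}/(2)! × [f^{(1)}(14) − f^{(1)}(3)] = 1/12 × (0.0714286 − 0.333333) = -0.0218254.
Partial sum through k=1: 24.4980.
k=2: B_{4}/(4)! × [f^{(3)}(14) − f^{(3)}(3)] = −1/720 × (0.000728863 − 0.0740741) = 0.000101868.
Partial sum through k=2: 24.4981.
k=3: B_{6}/(6)! × [f^{(5)}(14) − f^{(5)}(3)] = 1/30240 × (4.46243e-05 − 0.0987654) = -3.26458e-06.
Partial sum through k=3: 24.4981.
k=4: B_{8}/(8)! × [f^{(7)}(14) − f^{(7)}(3)] = −1/1209600 × (6.83024e-06 − 0.329218) = 2.72165e-07.

S_4 ≈ 24.4981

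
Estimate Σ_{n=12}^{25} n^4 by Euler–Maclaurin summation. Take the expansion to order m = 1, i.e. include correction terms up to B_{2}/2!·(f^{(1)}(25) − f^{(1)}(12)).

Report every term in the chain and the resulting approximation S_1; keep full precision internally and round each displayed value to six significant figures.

The integral term ∫_12^25 x^4 dx = 1.90336e+06.
Boundary: ½(f(12) + f(25)) = ½(20736.0 + 390625) = 205680.
Running total after boundary: 2.10904e+06.
Order-1 term: 1/12 · (62500.0 − 6912.00) = 4632.33.

S_1 ≈ 2.11367e+06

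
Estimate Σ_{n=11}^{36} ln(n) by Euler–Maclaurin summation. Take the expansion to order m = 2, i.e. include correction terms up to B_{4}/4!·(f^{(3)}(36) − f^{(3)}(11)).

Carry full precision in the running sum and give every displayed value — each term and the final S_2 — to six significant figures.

S_2 ≈ 80.6153

The integral term ∫_11^36 ln(x) dx = 77.6298.
½[f(11) + f(36)] = ½[2.39790 + 3.58352] = 2.99071.
Running total after boundary: 80.6205.
Correction k=1: B_{2}/2! · (f^{(1)}(36) − f^{(1)}(11)) = 1/12 · (0.0277778 − 0.0909091) = -0.00526094.
Running total after k=1: 80.6153.
Correction k=2: B_{4}/4! · (f^{(3)}(36) − f^{(3)}(11)) = −1/720 · (4.28669e-05 − 0.00150263) = 2.02745e-06.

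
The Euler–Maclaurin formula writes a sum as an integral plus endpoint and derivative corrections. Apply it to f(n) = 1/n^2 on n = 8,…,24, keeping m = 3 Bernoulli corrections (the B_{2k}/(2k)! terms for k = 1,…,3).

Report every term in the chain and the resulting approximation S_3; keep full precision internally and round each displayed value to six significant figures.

The integral term ∫_8^24 1/x^2 dx = 0.0833333.
½[f(8) + f(24)] = ½[0.0156250 + 0.00173611] = 0.00868056.
So far: 0.0920139.
Correction k=1: B_{2}/2! · (f^{(1)}(24) − f^{(1)}(8)) = 1/12 · (-0.000144676 − (-0.00390625)) = 0.000313465.
After k=1: 0.0923274.
Correction k=2: B_{4}/4! · (f^{(3)}(24) − f^{(3)}(8)) = −1/720 · (-3.01408e-06 − (-0.000732422)) = -1.01307e-06.
After k=2: 0.0923263.
Correction k=3: B_{6}/6! · (f^{(5)}(24) − f^{(5)}(8)) = 1/30240 · (-1.56983e-07 − (-0.000343323)) = 1.13481e-08.

S_3 ≈ 0.0923264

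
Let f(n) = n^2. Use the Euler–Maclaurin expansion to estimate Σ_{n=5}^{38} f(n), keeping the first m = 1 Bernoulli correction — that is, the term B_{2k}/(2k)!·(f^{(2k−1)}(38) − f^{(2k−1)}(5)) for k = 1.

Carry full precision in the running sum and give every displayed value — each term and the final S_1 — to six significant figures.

∫_5^38 x^2 dx evaluates to 18249.0.
Endpoint term: (f(5) + f(38))/2 = (25.0000 + 1444.00)/2 = 734.500.
Running total after boundary: 18983.5.
k=1: B_{2}/(2)! × [f^{(1)}(38) − f^{(1)}(5)] = 1/12 × (76.0000 − 10.0000) = 5.50000.

S_1 ≈ 18989.0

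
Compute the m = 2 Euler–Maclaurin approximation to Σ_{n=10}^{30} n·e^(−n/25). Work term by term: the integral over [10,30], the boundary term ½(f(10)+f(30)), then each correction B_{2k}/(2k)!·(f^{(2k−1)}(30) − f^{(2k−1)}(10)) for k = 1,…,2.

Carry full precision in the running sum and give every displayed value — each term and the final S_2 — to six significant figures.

The integral term ∫_10^30 x·e^(−x/25) dx = 172.388.
Endpoint term: (f(10) + f(30))/2 = (6.70320 + 9.03583)/2 = 7.86951.
Integral + boundary = 180.258.
k=1: B_{2}/(2)! × [f^{(1)}(30) − f^{(1)}(10)] = 1/12 × (-0.0602388 − 0.402192) = -0.0385359.
Partial sum through k=1: 180.219.
k=2: B_{4}/(4)! × [f^{(3)}(30) − f^{(3)}(10)] = −1/720 × (0.000867439 − 0.00278853) = 2.66818e-06.

S_2 ≈ 180.219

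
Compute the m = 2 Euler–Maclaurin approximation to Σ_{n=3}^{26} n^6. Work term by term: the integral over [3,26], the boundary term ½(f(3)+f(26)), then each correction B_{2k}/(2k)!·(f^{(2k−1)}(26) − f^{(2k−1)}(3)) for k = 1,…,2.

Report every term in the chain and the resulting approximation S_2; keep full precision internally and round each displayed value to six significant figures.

S_2 ≈ 1.30780e+09

∫_3^26 x^6 dx evaluates to 1.14740e+09.
Endpoint term: (f(3) + f(26))/2 = (729.000 + 3.08916e+08)/2 = 1.54458e+08.
Integral + boundary = 1.30186e+09.
Order-1 term: 1/12 · (7.12883e+07 − 1458.00) = 5.94057e+06.
After k=1: 1.30780e+09.
Order-2 term: −1/720 · (2.10912e+06 − 3240.00) = -2924.83.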